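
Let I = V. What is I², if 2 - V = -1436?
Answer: 2067844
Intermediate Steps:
V = 1438 (V = 2 - 1*(-1436) = 2 + 1436 = 1438)
I = 1438
I² = 1438² = 2067844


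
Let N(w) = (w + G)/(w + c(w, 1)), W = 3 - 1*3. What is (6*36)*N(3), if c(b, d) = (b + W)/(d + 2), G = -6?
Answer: -162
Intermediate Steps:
W = 0 (W = 3 - 3 = 0)
c(b, d) = b/(2 + d) (c(b, d) = (b + 0)/(d + 2) = b/(2 + d))
N(w) = 3*(-6 + w)/(4*w) (N(w) = (w - 6)/(w + w/(2 + 1)) = (-6 + w)/(w + w/3) = (-6 + w)/((4*w/3)) = (-6 + w)*(3/(4*w)) = 3*(-6 + w)/(4*w))
(6*36)*N(3) = (6*36)*((3/4)*(-6 + 3)/3) = 216*((3/4)*(1/3)*(-3)) = 216*(-3/4) = -162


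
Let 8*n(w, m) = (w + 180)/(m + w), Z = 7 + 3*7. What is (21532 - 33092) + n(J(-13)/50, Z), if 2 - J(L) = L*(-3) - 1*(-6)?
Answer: -125486403/10856 ≈ -11559.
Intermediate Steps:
J(L) = -4 + 3*L (J(L) = 2 - (L*(-3) - 1*(-6)) = 2 - (-3*L + 6) = 2 - (6 - 3*L) = 2 + (-6 + 3*L) = -4 + 3*L)
Z = 28 (Z = 7 + 21 = 28)
n(w, m) = (180 + w)/(8*(m + w)) (n(w, m) = ((w + 180)/(m + w))/8 = ((180 + w)/(m + w))/8 = (180 + w)/(8*(m + w)))
(21532 - 33092) + n(J(-13)/50, Z) = (21532 - 33092) + (180 + (-4 + 3*(-13))/50)/(8*(28 + (-4 + 3*(-13))/50)) = -11560 + (180 + (-4 - 39)*(1/50))/(8*(28 + (-4 - 39)*(1/50))) = -11560 + (180 - 43*1/50)/(8*(28 - 43*1/50)) = -11560 + (180 - 43/50)/(8*(28 - 43/50)) = -11560 + (⅛)*(8957/50)/(1357/50) = -11560 + (⅛)*(50/1357)*(8957/50) = -11560 + 8957/10856 = -125486403/10856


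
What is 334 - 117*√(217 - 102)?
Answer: 334 - 117*√115 ≈ -920.69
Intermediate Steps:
334 - 117*√(217 - 102) = 334 - 117*√115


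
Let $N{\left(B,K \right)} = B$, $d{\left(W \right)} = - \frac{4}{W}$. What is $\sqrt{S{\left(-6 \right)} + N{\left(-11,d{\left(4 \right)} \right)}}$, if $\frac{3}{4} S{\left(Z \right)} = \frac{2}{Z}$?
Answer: $\frac{i \sqrt{103}}{3} \approx 3.383 i$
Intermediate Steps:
$S{\left(Z \right)} = \frac{8}{3 Z}$ ($S{\left(Z \right)} = \frac{4 \frac{2}{Z}}{3} = \frac{8}{3 Z}$)
$\sqrt{S{\left(-6 \right)} + N{\left(-11,d{\left(4 \right)} \right)}} = \sqrt{\frac{8}{3 \left(-6\right)} - 11} = \sqrt{\frac{8}{3} \left(- \frac{1}{6}\right) - 11} = \sqrt{- \frac{4}{9} - 11} = \sqrt{- \frac{103}{9}} = \frac{i \sqrt{103}}{3}$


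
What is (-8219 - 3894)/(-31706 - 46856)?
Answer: 12113/78562 ≈ 0.15418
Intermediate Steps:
(-8219 - 3894)/(-31706 - 46856) = -12113/(-78562) = -12113*(-1/78562) = 12113/78562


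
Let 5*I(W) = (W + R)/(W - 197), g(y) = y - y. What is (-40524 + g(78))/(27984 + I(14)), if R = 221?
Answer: -7415892/5121025 ≈ -1.4481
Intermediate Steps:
g(y) = 0
I(W) = (221 + W)/(5*(-197 + W)) (I(W) = ((W + 221)/(W - 197))/5 = ((221 + W)/(-197 + W))/5 = (221 + W)/(5*(-197 + W)))
(-40524 + g(78))/(27984 + I(14)) = (-40524 + 0)/(27984 + (221 + 14)/(5*(-197 + 14))) = -40524/(27984 + (⅕)*235/(-183)) = -40524/(27984 + (⅕)*(-1/183)*235) = -40524/(27984 - 47/183) = -40524/5121025/183 = -40524*183/5121025 = -7415892/5121025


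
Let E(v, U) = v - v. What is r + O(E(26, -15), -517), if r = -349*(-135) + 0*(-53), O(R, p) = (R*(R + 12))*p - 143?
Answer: 46972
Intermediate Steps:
E(v, U) = 0
O(R, p) = -143 + R*p*(12 + R) (O(R, p) = (R*(12 + R))*p - 143 = R*p*(12 + R) - 143 = -143 + R*p*(12 + R))
r = 47115 (r = 47115 + 0 = 47115)
r + O(E(26, -15), -517) = 47115 + (-143 - 517*0² + 12*0*(-517)) = 47115 + (-143 - 517*0 + 0) = 47115 + (-143 + 0 + 0) = 47115 - 143 = 46972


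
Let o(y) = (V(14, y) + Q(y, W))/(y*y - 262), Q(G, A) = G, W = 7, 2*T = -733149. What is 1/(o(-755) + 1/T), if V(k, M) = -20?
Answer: -1600464267/2181341 ≈ -733.71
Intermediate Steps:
T = -733149/2 (T = (½)*(-733149) = -733149/2 ≈ -3.6657e+5)
o(y) = (-20 + y)/(-262 + y²) (o(y) = (-20 + y)/(y*y - 262) = (-20 + y)/(y² - 262) = (-20 + y)/(-262 + y²))
1/(o(-755) + 1/T) = 1/((-20 - 755)/(-262 + (-755)²) + 1/(-733149/2)) = 1/(-775/(-262 + 570025) - 2/733149) = 1/(-775/569763 - 2/733149) = 1/(-2181341/1600464267) = -1600464267/2181341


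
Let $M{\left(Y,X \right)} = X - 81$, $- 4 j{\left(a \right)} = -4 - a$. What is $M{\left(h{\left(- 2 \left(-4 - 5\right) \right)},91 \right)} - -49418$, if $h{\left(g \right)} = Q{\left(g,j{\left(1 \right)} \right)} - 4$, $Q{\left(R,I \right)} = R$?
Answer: $49428$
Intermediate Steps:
$j{\left(a \right)} = 1 + \frac{a}{4}$ ($j{\left(a \right)} = - \frac{-4 - a}{4} = 1 + \frac{a}{4}$)
$h{\left(g \right)} = -4 + g$ ($h{\left(g \right)} = g - 4 = -4 + g$)
$M{\left(Y,X \right)} = -81 + X$ ($M{\left(Y,X \right)} = X - 81 = -81 + X$)
$M{\left(h{\left(- 2 \left(-4 - 5\right) \right)},91 \right)} - -49418 = \left(-81 + 91\right) - -49418 = 10 + 49418 = 49428$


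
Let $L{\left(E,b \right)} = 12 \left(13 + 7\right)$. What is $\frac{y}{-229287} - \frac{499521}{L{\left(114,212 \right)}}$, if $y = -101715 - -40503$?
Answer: $- \frac{12724331183}{6114320} \approx -2081.1$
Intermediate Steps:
$y = -61212$ ($y = -101715 + 40503 = -61212$)
$L{\left(E,b \right)} = 240$ ($L{\left(E,b \right)} = 12 \cdot 20 = 240$)
$\frac{y}{-229287} - \frac{499521}{L{\left(114,212 \right)}} = - \frac{61212}{-229287} - \frac{499521}{240} = \left(-61212\right) \left(- \frac{1}{229287}\right) - \frac{166507}{80} = \frac{20404}{76429} - \frac{166507}{80} = - \frac{12724331183}{6114320}$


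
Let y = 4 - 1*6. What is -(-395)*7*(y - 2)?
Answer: -11060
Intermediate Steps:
y = -2 (y = 4 - 6 = -2)
-(-395)*7*(y - 2) = -(-395)*7*(-2 - 2) = -(-395)*7*(-4) = -(-395)*(-28) = -1*11060 = -11060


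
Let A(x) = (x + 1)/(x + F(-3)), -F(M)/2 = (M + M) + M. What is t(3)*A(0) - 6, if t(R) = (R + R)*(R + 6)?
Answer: -3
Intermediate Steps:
F(M) = -6*M (F(M) = -2*((M + M) + M) = -2*(2*M + M) = -6*M)
t(R) = 2*R*(6 + R) (t(R) = (2*R)*(6 + R) = 2*R*(6 + R))
A(x) = (1 + x)/(18 + x) (A(x) = (x + 1)/(x - 6*(-3)) = (1 + x)/(x + 18) = (1 + x)/(18 + x))
t(3)*A(0) - 6 = (2*3*(6 + 3))*((1 + 0)/(18 + 0)) - 6 = (2*3*9)*(1/18) - 6 = 54*((1/18)*1) - 6 = 54*(1/18) - 6 = 3 - 6 = -3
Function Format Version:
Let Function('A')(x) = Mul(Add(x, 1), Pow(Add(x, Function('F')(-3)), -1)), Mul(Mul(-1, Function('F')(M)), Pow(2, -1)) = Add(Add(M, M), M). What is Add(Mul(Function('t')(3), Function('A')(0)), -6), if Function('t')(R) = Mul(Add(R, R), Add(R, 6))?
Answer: -3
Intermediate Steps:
Function('F')(M) = Mul(-6, M) (Function('F')(M) = Mul(-2, Add(Add(M, M), M)) = Mul(-2, Add(Mul(2, M), M)) = Mul(-2, Mul(3, M)) = Mul(-6, M))
Function('t')(R) = Mul(2, R, Add(6, R)) (Function('t')(R) = Mul(Mul(2, R), Add(6, R)) = Mul(2, R, Add(6, R)))
Function('A')(x) = Mul(Pow(Add(18, x), -1), Add(1, x)) (Function('A')(x) = Mul(Add(x, 1), Pow(Add(x, Mul(-6, -3)), -1)) = Mul(Add(1, x), Pow(Add(x, 18), -1)) = Mul(Add(1, x), Pow(Add(18, x), -1)) = Mul(Pow(Add(18, x), -1), Add(1, x)))
Add(Mul(Function('t')(3), Function('A')(0)), -6) = Add(Mul(Mul(2, 3, Add(6, 3)), Mul(Pow(Add(18, 0), -1), Add(1, 0))), -6) = Add(Mul(Mul(2, 3, 9), Mul(Pow(18, -1), 1)), -6) = Add(Mul(54, Mul(Rational(1, 18), 1)), -6) = Add(Mul(54, Rational(1, 18)), -6) = Add(3, -6) = -3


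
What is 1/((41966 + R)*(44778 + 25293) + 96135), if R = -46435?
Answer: -1/313051164 ≈ -3.1944e-9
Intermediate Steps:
1/((41966 + R)*(44778 + 25293) + 96135) = 1/((41966 - 46435)*(44778 + 25293) + 96135) = 1/(-4469*70071 + 96135) = 1/(-313147299 + 96135) = 1/(-313051164) = -1/313051164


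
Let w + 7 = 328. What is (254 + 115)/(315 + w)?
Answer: 123/212 ≈ 0.58019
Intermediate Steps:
w = 321 (w = -7 + 328 = 321)
(254 + 115)/(315 + w) = (254 + 115)/(315 + 321) = 369/636 = 369*(1/636) = 123/212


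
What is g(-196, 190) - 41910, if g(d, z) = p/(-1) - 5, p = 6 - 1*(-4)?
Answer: -41925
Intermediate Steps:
p = 10 (p = 6 + 4 = 10)
g(d, z) = -15 (g(d, z) = 10/(-1) - 5 = -1*10 - 5 = -10 - 5 = -15)
g(-196, 190) - 41910 = -15 - 41910 = -41925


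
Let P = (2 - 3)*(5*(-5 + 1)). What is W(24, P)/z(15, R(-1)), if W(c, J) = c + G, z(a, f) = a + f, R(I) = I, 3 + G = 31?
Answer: 26/7 ≈ 3.7143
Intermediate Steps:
G = 28 (G = -3 + 31 = 28)
P = 20 (P = -5*(-4) = -1*(-20) = 20)
W(c, J) = 28 + c (W(c, J) = c + 28 = 28 + c)
W(24, P)/z(15, R(-1)) = (28 + 24)/(15 - 1) = 52/14 = 52*(1/14) = 26/7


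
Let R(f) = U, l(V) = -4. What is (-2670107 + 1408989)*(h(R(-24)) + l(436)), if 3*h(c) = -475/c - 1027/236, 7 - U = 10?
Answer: -63385682357/1062 ≈ -5.9685e+7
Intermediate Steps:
U = -3 (U = 7 - 1*10 = 7 - 10 = -3)
R(f) = -3
h(c) = -1027/708 - 475/(3*c) (h(c) = (-475/c - 1027/236)/3 = (-1027/236 - 475/c)/3 = -1027/708 - 475/(3*c))
(-2670107 + 1408989)*(h(R(-24)) + l(436)) = (-2670107 + 1408989)*((1/708)*(-112100 - 1027*(-3))/(-3) - 4) = -1261118*((1/708)*(-1/3)*(-112100 + 3081) - 4) = -1261118*((1/708)*(-1/3)*(-109019) - 4) = -1261118*(109019/2124 - 4) = -1261118*100523/2124 = -63385682357/1062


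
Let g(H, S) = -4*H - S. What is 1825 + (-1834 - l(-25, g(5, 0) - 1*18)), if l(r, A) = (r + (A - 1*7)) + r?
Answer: 86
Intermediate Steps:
g(H, S) = -S - 4*H
l(r, A) = -7 + A + 2*r (l(r, A) = (r + (A - 7)) + r = (r + (-7 + A)) + r = (-7 + A + r) + r = -7 + A + 2*r)
1825 + (-1834 - l(-25, g(5, 0) - 1*18)) = 1825 + (-1834 - (-7 + ((-1*0 - 4*5) - 1*18) + 2*(-25))) = 1825 + (-1834 - (-7 + ((0 - 20) - 18) - 50)) = 1825 + (-1834 - (-7 + (-20 - 18) - 50)) = 1825 + (-1834 - (-7 - 38 - 50)) = 1825 + (-1834 - 1*(-95)) = 1825 + (-1834 + 95) = 1825 - 1739 = 86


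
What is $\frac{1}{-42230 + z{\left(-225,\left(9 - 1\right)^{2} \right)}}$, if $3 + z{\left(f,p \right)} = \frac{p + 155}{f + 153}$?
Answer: $- \frac{24}{1013665} \approx -2.3676 \cdot 10^{-5}$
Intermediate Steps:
$z{\left(f,p \right)} = -3 + \frac{155 + p}{153 + f}$ ($z{\left(f,p \right)} = -3 + \frac{p + 155}{f + 153} = -3 + \frac{155 + p}{153 + f}$)
$\frac{1}{-42230 + z{\left(-225,\left(9 - 1\right)^{2} \right)}} = \frac{1}{-42230 + \frac{-304 + \left(9 - 1\right)^{2} - -675}{153 - 225}} = \frac{1}{-42230 + \frac{-304 + 8^{2} + 675}{-72}} = \frac{1}{-42230 - \frac{-304 + 64 + 675}{72}} = \frac{1}{-42230 - \frac{145}{24}} = \frac{1}{- \frac{1013665}{24}} = - \frac{24}{1013665}$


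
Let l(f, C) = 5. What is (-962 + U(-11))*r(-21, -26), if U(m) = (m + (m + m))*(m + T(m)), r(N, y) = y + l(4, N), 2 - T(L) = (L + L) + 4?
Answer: 26439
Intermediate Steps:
T(L) = -2 - 2*L (T(L) = 2 - ((L + L) + 4) = 2 - (2*L + 4) = 2 - (4 + 2*L) = 2 + (-4 - 2*L) = -2 - 2*L)
r(N, y) = 5 + y (r(N, y) = y + 5 = 5 + y)
U(m) = 3*m*(-2 - m) (U(m) = (m + (m + m))*(m + (-2 - 2*m)) = (m + 2*m)*(-2 - m) = (3*m)*(-2 - m) = 3*m*(-2 - m))
(-962 + U(-11))*r(-21, -26) = (-962 + 3*(-11)*(-2 - 1*(-11)))*(5 - 26) = (-962 + 3*(-11)*(-2 + 11))*(-21) = (-962 + 3*(-11)*9)*(-21) = (-962 - 297)*(-21) = -1259*(-21) = 26439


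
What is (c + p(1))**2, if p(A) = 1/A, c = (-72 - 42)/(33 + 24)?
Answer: 1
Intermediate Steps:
c = -2 (c = -114/57 = -114*1/57 = -2)
(c + p(1))**2 = (-2 + 1/1)**2 = (-2 + 1)**2 = (-1)**2 = 1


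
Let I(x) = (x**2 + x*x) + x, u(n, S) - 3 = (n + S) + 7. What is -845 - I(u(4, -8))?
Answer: -923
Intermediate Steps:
u(n, S) = 10 + S + n (u(n, S) = 3 + ((n + S) + 7) = 3 + ((S + n) + 7) = 3 + (7 + S + n) = 10 + S + n)
I(x) = x + 2*x**2 (I(x) = (x**2 + x**2) + x = 2*x**2 + x = x + 2*x**2)
-845 - I(u(4, -8)) = -845 - (10 - 8 + 4)*(1 + 2*(10 - 8 + 4)) = -845 - 6*(1 + 2*6) = -845 - 6*(1 + 12) = -845 - 6*13 = -845 - 1*78 = -845 - 78 = -923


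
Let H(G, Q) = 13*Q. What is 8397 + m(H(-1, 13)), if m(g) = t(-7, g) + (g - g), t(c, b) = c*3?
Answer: 8376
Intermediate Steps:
t(c, b) = 3*c
m(g) = -21 (m(g) = 3*(-7) + (g - g) = -21 + 0 = -21)
8397 + m(H(-1, 13)) = 8397 - 21 = 8376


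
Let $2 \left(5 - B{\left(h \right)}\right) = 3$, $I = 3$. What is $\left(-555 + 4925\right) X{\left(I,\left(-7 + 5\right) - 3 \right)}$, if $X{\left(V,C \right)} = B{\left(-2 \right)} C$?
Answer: $-76475$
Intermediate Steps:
$B{\left(h \right)} = \frac{7}{2}$ ($B{\left(h \right)} = 5 - \frac{3}{2} = \frac{7}{2}$)
$X{\left(V,C \right)} = \frac{7 C}{2}$
$\left(-555 + 4925\right) X{\left(I,\left(-7 + 5\right) - 3 \right)} = \left(-555 + 4925\right) \frac{7 \left(\left(-7 + 5\right) - 3\right)}{2} = 4370 \frac{7 \left(-2 - 3\right)}{2} = 4370 \cdot \frac{7}{2} \left(-5\right) = 4370 \left(- \frac{35}{2}\right) = -76475$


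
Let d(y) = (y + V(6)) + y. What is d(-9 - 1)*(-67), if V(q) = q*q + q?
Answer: -1474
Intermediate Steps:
V(q) = q + q² (V(q) = q² + q = q + q²)
d(y) = 42 + 2*y (d(y) = (y + 6*(1 + 6)) + y = (y + 6*7) + y = (y + 42) + y = (42 + y) + y = 42 + 2*y)
d(-9 - 1)*(-67) = (42 + 2*(-9 - 1))*(-67) = (42 + 2*(-10))*(-67) = (42 - 20)*(-67) = 22*(-67) = -1474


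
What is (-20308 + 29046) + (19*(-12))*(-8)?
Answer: 10562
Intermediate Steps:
(-20308 + 29046) + (19*(-12))*(-8) = 8738 - 228*(-8) = 8738 + 1824 = 10562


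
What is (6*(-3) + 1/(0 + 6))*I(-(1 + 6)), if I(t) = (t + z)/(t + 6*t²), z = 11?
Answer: -214/861 ≈ -0.24855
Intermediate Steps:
I(t) = (11 + t)/(t + 6*t²) (I(t) = (t + 11)/(t + 6*t²) = (11 + t)/(t + 6*t²))
(6*(-3) + 1/(0 + 6))*I(-(1 + 6)) = (6*(-3) + 1/(0 + 6))*((11 - (1 + 6))/(((-(1 + 6)))*(1 + 6*(-(1 + 6))))) = (-18 + 1/6)*((11 - 1*7)/(((-1*7))*(1 + 6*(-1*7)))) = (-18 + ⅙)*((11 - 7)/((-7)*(1 + 6*(-7)))) = -(-107)*4/(42*(1 - 42)) = -(-107)*4/(42*(-41)) = -(-107)*(-1)*4/(42*41) = -107/6*4/287 = -214/861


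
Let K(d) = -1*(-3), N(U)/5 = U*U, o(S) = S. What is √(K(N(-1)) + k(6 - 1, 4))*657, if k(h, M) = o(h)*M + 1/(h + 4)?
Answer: 876*√13 ≈ 3158.5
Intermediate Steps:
N(U) = 5*U² (N(U) = 5*(U*U) = 5*U²)
k(h, M) = 1/(4 + h) + M*h (k(h, M) = h*M + 1/(h + 4) = M*h + 1/(4 + h) = 1/(4 + h) + M*h)
K(d) = 3
√(K(N(-1)) + k(6 - 1, 4))*657 = √(3 + (1 + 4*(6 - 1)² + 4*4*(6 - 1))/(4 + (6 - 1)))*657 = √(3 + (1 + 4*5² + 4*4*5)/(4 + 5))*657 = √(3 + (1 + 4*25 + 80)/9)*657 = √(3 + (1 + 100 + 80)/9)*657 = √(3 + (⅑)*181)*657 = √(3 + 181/9)*657 = √(208/9)*657 = (4*√13/3)*657 = 876*√13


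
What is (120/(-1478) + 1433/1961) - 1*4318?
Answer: -6256613595/1449179 ≈ -4317.4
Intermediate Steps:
(120/(-1478) + 1433/1961) - 1*4318 = (120*(-1/1478) + 1433*(1/1961)) - 4318 = (-60/739 + 1433/1961) - 4318 = 941327/1449179 - 4318 = -6256613595/1449179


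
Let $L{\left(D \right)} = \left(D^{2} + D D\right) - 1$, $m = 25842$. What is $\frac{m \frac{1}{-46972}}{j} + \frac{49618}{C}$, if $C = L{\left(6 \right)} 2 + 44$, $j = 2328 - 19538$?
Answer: $\frac{10027651636193}{37590047580} \approx 266.76$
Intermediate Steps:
$L{\left(D \right)} = -1 + 2 D^{2}$ ($L{\left(D \right)} = \left(D^{2} + D^{2}\right) - 1 = 2 D^{2} - 1 = -1 + 2 D^{2}$)
$j = -17210$
$C = 186$ ($C = \left(-1 + 2 \cdot 6^{2}\right) 2 + 44 = \left(-1 + 2 \cdot 36\right) 2 + 44 = \left(-1 + 72\right) 2 + 44 = 71 \cdot 2 + 44 = 142 + 44 = 186$)
$\frac{m \frac{1}{-46972}}{j} + \frac{49618}{C} = \frac{25842 \frac{1}{-46972}}{-17210} + \frac{49618}{186} = 25842 \left(- \frac{1}{46972}\right) \left(- \frac{1}{17210}\right) + 49618 \cdot \frac{1}{186} = \left(- \frac{12921}{23486}\right) \left(- \frac{1}{17210}\right) + \frac{24809}{93} = \frac{12921}{404194060} + \frac{24809}{93} = \frac{10027651636193}{37590047580}$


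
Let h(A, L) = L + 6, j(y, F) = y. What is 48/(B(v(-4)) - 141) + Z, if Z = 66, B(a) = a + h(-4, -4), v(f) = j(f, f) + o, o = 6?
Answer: 8994/137 ≈ 65.650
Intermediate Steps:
h(A, L) = 6 + L
v(f) = 6 + f (v(f) = f + 6 = 6 + f)
B(a) = 2 + a (B(a) = a + (6 - 4) = a + 2 = 2 + a)
48/(B(v(-4)) - 141) + Z = 48/((2 + (6 - 4)) - 141) + 66 = 48/((2 + 2) - 141) + 66 = 48/(4 - 141) + 66 = 48/(-137) + 66 = 48*(-1/137) + 66 = -48/137 + 66 = 8994/137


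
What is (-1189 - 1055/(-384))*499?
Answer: -227304979/384 ≈ -5.9194e+5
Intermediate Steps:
(-1189 - 1055/(-384))*499 = (-1189 - 1055*(-1/384))*499 = (-1189 + 1055/384)*499 = -455521/384*499 = -227304979/384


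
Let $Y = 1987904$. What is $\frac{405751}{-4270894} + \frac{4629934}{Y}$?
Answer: $\frac{4741840826273}{2122531816544} \approx 2.2341$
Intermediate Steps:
$\frac{405751}{-4270894} + \frac{4629934}{Y} = \frac{405751}{-4270894} + \frac{4629934}{1987904} = 405751 \left(- \frac{1}{4270894}\right) + 4629934 \cdot \frac{1}{1987904} = - \frac{405751}{4270894} + \frac{2314967}{993952} = \frac{4741840826273}{2122531816544}$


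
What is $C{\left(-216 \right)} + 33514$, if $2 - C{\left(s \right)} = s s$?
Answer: $-13140$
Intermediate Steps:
$C{\left(s \right)} = 2 - s^{2}$ ($C{\left(s \right)} = 2 - s s = 2 - s^{2}$)
$C{\left(-216 \right)} + 33514 = \left(2 - \left(-216\right)^{2}\right) + 33514 = \left(2 - 46656\right) + 33514 = -46654 + 33514 = -13140$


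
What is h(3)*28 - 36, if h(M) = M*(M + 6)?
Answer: 720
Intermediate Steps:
h(M) = M*(6 + M)
h(3)*28 - 36 = (3*(6 + 3))*28 - 36 = (3*9)*28 - 36 = 27*28 - 36 = 756 - 36 = 720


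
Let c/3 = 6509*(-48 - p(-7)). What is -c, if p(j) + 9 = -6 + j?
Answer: 507702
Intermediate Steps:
p(j) = -15 + j (p(j) = -9 + (-6 + j) = -15 + j)
c = -507702 (c = 3*(6509*(-48 - (-15 - 7))) = 3*(6509*(-48 - 1*(-22))) = 3*(6509*(-48 + 22)) = 3*(6509*(-26)) = 3*(-169234) = -507702)
-c = -1*(-507702) = 507702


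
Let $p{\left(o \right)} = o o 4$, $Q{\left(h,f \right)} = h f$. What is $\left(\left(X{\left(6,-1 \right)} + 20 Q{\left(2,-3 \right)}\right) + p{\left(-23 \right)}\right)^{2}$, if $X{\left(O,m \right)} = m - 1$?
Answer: $3976036$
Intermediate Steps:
$Q{\left(h,f \right)} = f h$
$X{\left(O,m \right)} = -1 + m$
$p{\left(o \right)} = 4 o^{2}$ ($p{\left(o \right)} = o^{2} \cdot 4 = 4 o^{2}$)
$\left(\left(X{\left(6,-1 \right)} + 20 Q{\left(2,-3 \right)}\right) + p{\left(-23 \right)}\right)^{2} = \left(\left(\left(-1 - 1\right) + 20 \left(\left(-3\right) 2\right)\right) + 4 \left(-23\right)^{2}\right)^{2} = \left(\left(-2 + 20 \left(-6\right)\right) + 4 \cdot 529\right)^{2} = \left(\left(-2 - 120\right) + 2116\right)^{2} = \left(-122 + 2116\right)^{2} = 1994^{2} = 3976036$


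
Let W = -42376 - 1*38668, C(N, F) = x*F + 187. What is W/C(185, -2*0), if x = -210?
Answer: -81044/187 ≈ -433.39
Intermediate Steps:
C(N, F) = 187 - 210*F (C(N, F) = -210*F + 187 = 187 - 210*F)
W = -81044 (W = -42376 - 38668 = -81044)
W/C(185, -2*0) = -81044/(187 - (-420)*0) = -81044/(187 - 210*0) = -81044/(187 + 0) = -81044/187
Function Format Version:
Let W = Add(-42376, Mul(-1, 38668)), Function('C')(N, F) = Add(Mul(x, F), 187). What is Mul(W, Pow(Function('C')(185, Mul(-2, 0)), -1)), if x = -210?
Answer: Rational(-81044, 187) ≈ -433.39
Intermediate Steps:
Function('C')(N, F) = Add(187, Mul(-210, F)) (Function('C')(N, F) = Add(Mul(-210, F), 187) = Add(187, Mul(-210, F)))
W = -81044 (W = Add(-42376, -38668) = -81044)
Mul(W, Pow(Function('C')(185, Mul(-2, 0)), -1)) = Mul(-81044, Pow(Add(187, Mul(-210, Mul(-2, 0))), -1)) = Mul(-81044, Pow(Add(187, Mul(-210, 0)), -1)) = Mul(-81044, Pow(Add(187, 0), -1)) = Mul(-81044, Pow(187, -1)) = Mul(-81044, Rational(1, 187)) = Rational(-81044, 187)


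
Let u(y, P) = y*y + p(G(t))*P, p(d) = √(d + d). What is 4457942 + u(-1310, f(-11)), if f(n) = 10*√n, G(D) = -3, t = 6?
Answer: 6174042 - 10*√66 ≈ 6.1740e+6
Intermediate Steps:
p(d) = √2*√d (p(d) = √(2*d) = √2*√d)
u(y, P) = y² + I*P*√6 (u(y, P) = y*y + (√2*√(-3))*P = y² + (√2*(I*√3))*P = y² + (I*√6)*P = y² + I*P*√6)
4457942 + u(-1310, f(-11)) = 4457942 + ((-1310)² + I*(10*√(-11))*√6) = 4457942 + (1716100 + I*(10*(I*√11))*√6) = 4457942 + (1716100 + I*(10*I*√11)*√6) = 4457942 + (1716100 - 10*√66) = 6174042 - 10*√66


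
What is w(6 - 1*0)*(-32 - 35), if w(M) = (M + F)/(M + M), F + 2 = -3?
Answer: -67/12 ≈ -5.5833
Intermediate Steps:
F = -5 (F = -2 - 3 = -5)
w(M) = (-5 + M)/(2*M) (w(M) = (M - 5)/(M + M) = (-5 + M)/((2*M)) = (-5 + M)*(1/(2*M)) = (-5 + M)/(2*M))
w(6 - 1*0)*(-32 - 35) = ((-5 + (6 - 1*0))/(2*(6 - 1*0)))*(-32 - 35) = ((-5 + (6 + 0))/(2*(6 + 0)))*(-67) = ((½)*(-5 + 6)/6)*(-67) = ((½)*(⅙)*1)*(-67) = (1/12)*(-67) = -67/12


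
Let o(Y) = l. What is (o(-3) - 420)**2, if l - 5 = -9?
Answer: 179776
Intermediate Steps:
l = -4 (l = 5 - 9 = -4)
o(Y) = -4
(o(-3) - 420)**2 = (-4 - 420)**2 = (-424)**2 = 179776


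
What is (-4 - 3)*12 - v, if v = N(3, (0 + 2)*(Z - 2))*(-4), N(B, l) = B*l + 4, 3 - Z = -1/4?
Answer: -38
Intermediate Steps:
Z = 13/4 (Z = 3 - (-1)/4 = 3 - 1*(-1/4) = 3 + 1/4 = 13/4 ≈ 3.2500)
N(B, l) = 4 + B*l
v = -46 (v = (4 + 3*((0 + 2)*(13/4 - 2)))*(-4) = (4 + 3*(2*(5/4)))*(-4) = (4 + 3*(5/2))*(-4) = (4 + 15/2)*(-4) = (23/2)*(-4) = -46)
(-4 - 3)*12 - v = (-4 - 3)*12 - 1*(-46) = -7*12 + 46 = -84 + 46 = -38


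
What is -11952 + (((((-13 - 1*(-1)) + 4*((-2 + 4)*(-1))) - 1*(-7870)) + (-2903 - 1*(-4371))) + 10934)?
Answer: 8300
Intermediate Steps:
-11952 + (((((-13 - 1*(-1)) + 4*((-2 + 4)*(-1))) - 1*(-7870)) + (-2903 - 1*(-4371))) + 10934) = -11952 + (((((-13 + 1) + 4*(2*(-1))) + 7870) + (-2903 + 4371)) + 10934) = -11952 + ((((-12 + 4*(-2)) + 7870) + 1468) + 10934) = -11952 + ((((-12 - 8) + 7870) + 1468) + 10934) = -11952 + (((-20 + 7870) + 1468) + 10934) = -11952 + ((7850 + 1468) + 10934) = -11952 + (9318 + 10934) = -11952 + 20252 = 8300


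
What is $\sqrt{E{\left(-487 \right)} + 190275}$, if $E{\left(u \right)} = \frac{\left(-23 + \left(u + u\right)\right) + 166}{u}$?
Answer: $\frac{6 \sqrt{1253548227}}{487} \approx 436.21$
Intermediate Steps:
$E{\left(u \right)} = \frac{143 + 2 u}{u}$ ($E{\left(u \right)} = \frac{\left(-23 + 2 u\right) + 166}{u} = \frac{143 + 2 u}{u}$)
$\sqrt{E{\left(-487 \right)} + 190275} = \sqrt{\left(2 + \frac{143}{-487}\right) + 190275} = \sqrt{\left(2 + 143 \left(- \frac{1}{487}\right)\right) + 190275} = \sqrt{\left(2 - \frac{143}{487}\right) + 190275} = \sqrt{\frac{831}{487} + 190275} = \sqrt{\frac{92664756}{487}} = \frac{6 \sqrt{1253548227}}{487}$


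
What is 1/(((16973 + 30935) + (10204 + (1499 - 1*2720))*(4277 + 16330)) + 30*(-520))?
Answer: 1/185144989 ≈ 5.4012e-9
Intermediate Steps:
1/(((16973 + 30935) + (10204 + (1499 - 1*2720))*(4277 + 16330)) + 30*(-520)) = 1/((47908 + (10204 + (1499 - 2720))*20607) - 15600) = 1/((47908 + (10204 - 1221)*20607) - 15600) = 1/((47908 + 8983*20607) - 15600) = 1/((47908 + 185112681) - 15600) = 1/(185160589 - 15600) = 1/185144989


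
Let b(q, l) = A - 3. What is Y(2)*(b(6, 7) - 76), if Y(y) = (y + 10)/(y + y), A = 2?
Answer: -231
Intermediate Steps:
b(q, l) = -1 (b(q, l) = 2 - 3 = -1)
Y(y) = (10 + y)/(2*y) (Y(y) = (10 + y)/((2*y)) = (10 + y)*(1/(2*y)) = (10 + y)/(2*y))
Y(2)*(b(6, 7) - 76) = ((½)*(10 + 2)/2)*(-1 - 76) = ((½)*(½)*12)*(-77) = 3*(-77) = -231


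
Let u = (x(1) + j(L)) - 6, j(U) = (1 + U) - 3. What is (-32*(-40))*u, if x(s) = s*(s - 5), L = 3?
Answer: -11520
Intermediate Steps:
x(s) = s*(-5 + s)
j(U) = -2 + U
u = -9 (u = (1*(-5 + 1) + (-2 + 3)) - 6 = (1*(-4) + 1) - 6 = (-4 + 1) - 6 = -3 - 6 = -9)
(-32*(-40))*u = -32*(-40)*(-9) = 1280*(-9) = -11520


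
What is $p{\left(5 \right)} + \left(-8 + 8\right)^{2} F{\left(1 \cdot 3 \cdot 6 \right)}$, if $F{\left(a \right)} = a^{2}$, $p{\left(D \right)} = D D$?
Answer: $25$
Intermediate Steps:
$p{\left(D \right)} = D^{2}$
$p{\left(5 \right)} + \left(-8 + 8\right)^{2} F{\left(1 \cdot 3 \cdot 6 \right)} = 5^{2} + \left(-8 + 8\right)^{2} \left(1 \cdot 3 \cdot 6\right)^{2} = 25 + 0^{2} \left(3 \cdot 6\right)^{2} = 25 + 0 \cdot 18^{2} = 25 + 0 \cdot 324 = 25 + 0 = 25$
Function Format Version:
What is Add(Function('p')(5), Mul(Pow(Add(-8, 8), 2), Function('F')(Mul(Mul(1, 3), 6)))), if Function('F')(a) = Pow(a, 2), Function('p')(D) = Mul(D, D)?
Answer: 25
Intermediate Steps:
Function('p')(D) = Pow(D, 2)
Add(Function('p')(5), Mul(Pow(Add(-8, 8), 2), Function('F')(Mul(Mul(1, 3), 6)))) = Add(Pow(5, 2), Mul(Pow(Add(-8, 8), 2), Pow(Mul(Mul(1, 3), 6), 2))) = Add(25, Mul(Pow(0, 2), Pow(Mul(3, 6), 2))) = Add(25, Mul(0, Pow(18, 2))) = Add(25, Mul(0, 324)) = Add(25, 0) = 25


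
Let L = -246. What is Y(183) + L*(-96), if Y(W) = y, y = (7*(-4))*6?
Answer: 23448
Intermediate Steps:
y = -168 (y = -28*6 = -168)
Y(W) = -168
Y(183) + L*(-96) = -168 - 246*(-96) = -168 + 23616 = 23448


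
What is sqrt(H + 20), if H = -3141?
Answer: I*sqrt(3121) ≈ 55.866*I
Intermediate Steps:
sqrt(H + 20) = sqrt(-3141 + 20) = sqrt(-3121) = I*sqrt(3121)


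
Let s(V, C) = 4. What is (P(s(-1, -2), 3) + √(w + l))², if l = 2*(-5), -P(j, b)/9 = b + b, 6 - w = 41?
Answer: 2871 - 324*I*√5 ≈ 2871.0 - 724.49*I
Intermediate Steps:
w = -35 (w = 6 - 1*41 = 6 - 41 = -35)
P(j, b) = -18*b (P(j, b) = -9*(b + b) = -18*b)
l = -10
(P(s(-1, -2), 3) + √(w + l))² = (-18*3 + √(-35 - 10))² = (-54 + √(-45))² = (-54 + 3*I*√5)²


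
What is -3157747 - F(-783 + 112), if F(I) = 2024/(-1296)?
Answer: -511554761/162 ≈ -3.1577e+6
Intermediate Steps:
F(I) = -253/162 (F(I) = 2024*(-1/1296) = -253/162)
-3157747 - F(-783 + 112) = -3157747 - 1*(-253/162) = -3157747 + 253/162 = -511554761/162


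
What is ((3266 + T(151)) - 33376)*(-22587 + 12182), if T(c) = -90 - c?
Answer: 315802155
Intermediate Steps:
((3266 + T(151)) - 33376)*(-22587 + 12182) = ((3266 + (-90 - 1*151)) - 33376)*(-22587 + 12182) = ((3266 + (-90 - 151)) - 33376)*(-10405) = ((3266 - 241) - 33376)*(-10405) = (3025 - 33376)*(-10405) = -30351*(-10405) = 315802155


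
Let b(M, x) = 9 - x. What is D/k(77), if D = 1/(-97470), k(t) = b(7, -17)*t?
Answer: -1/195134940 ≈ -5.1247e-9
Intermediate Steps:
k(t) = 26*t (k(t) = (9 - 1*(-17))*t = (9 + 17)*t = 26*t)
D = -1/97470 ≈ -1.0260e-5
D/k(77) = -1/(97470*(26*77)) = -1/97470/2002 = -1/97470*1/2002 = -1/195134940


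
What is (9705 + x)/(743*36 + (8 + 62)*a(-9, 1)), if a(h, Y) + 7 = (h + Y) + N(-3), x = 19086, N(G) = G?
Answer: 3199/2832 ≈ 1.1296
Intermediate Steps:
a(h, Y) = -10 + Y + h (a(h, Y) = -7 + ((h + Y) - 3) = -7 + ((Y + h) - 3) = -7 + (-3 + Y + h) = -10 + Y + h)
(9705 + x)/(743*36 + (8 + 62)*a(-9, 1)) = (9705 + 19086)/(743*36 + (8 + 62)*(-10 + 1 - 9)) = 28791/(26748 + 70*(-18)) = 28791/(26748 - 1260) = 28791/25488 = 28791*(1/25488) = 3199/2832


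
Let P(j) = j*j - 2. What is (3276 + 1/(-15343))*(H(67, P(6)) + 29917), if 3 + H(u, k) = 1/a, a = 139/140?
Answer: 209005676428062/2132677 ≈ 9.8002e+7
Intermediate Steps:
a = 139/140 (a = 139*(1/140) = 139/140 ≈ 0.99286)
P(j) = -2 + j² (P(j) = j² - 2 = -2 + j²)
H(u, k) = -277/139 (H(u, k) = -3 + 1/(139/140) = -3 + 140/139 = -277/139)
(3276 + 1/(-15343))*(H(67, P(6)) + 29917) = (3276 + 1/(-15343))*(-277/139 + 29917) = (3276 - 1/15343)*(4158186/139) = (50263667/15343)*(4158186/139) = 209005676428062/2132677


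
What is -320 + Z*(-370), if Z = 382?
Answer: -141660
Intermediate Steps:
-320 + Z*(-370) = -320 + 382*(-370) = -320 - 141340 = -141660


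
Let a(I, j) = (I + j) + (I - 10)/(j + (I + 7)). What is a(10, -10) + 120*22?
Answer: 2640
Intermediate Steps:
a(I, j) = I + j + (-10 + I)/(7 + I + j) (a(I, j) = (I + j) + (-10 + I)/(j + (7 + I)) = (I + j) + (-10 + I)/(7 + I + j) = I + j + (-10 + I)/(7 + I + j))
a(10, -10) + 120*22 = (-10 + 10² + (-10)² + 7*(-10) + 8*10 + 2*10*(-10))/(7 + 10 - 10) + 120*22 = (-10 + 100 + 100 - 70 + 80 - 200)/7 + 2640 = (⅐)*0 + 2640 = 0 + 2640 = 2640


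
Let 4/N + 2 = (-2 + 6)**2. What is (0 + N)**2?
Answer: 4/49 ≈ 0.081633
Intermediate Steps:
N = 2/7 (N = 4/(-2 + (-2 + 6)**2) = 4/(-2 + 4**2) = 4/(-2 + 16) = 4/14 = 4*(1/14) = 2/7 ≈ 0.28571)
(0 + N)**2 = (0 + 2/7)**2 = (2/7)**2 = 4/49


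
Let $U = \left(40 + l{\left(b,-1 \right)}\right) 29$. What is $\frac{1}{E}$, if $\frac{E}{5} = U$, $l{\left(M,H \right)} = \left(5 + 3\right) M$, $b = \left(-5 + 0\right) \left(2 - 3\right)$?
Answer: $\frac{1}{11600} \approx 8.6207 \cdot 10^{-5}$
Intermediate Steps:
$b = 5$ ($b = \left(-5\right) \left(-1\right) = 5$)
$l{\left(M,H \right)} = 8 M$
$U = 2320$ ($U = \left(40 + 8 \cdot 5\right) 29 = \left(40 + 40\right) 29 = 80 \cdot 29 = 2320$)
$E = 11600$ ($E = 5 \cdot 2320 = 11600$)
$\frac{1}{E} = \frac{1}{11600}$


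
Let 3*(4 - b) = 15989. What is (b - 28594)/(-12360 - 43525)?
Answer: 101759/167655 ≈ 0.60695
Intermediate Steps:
b = -15977/3 (b = 4 - 1/3*15989 = 4 - 15989/3 = -15977/3 ≈ -5325.7)
(b - 28594)/(-12360 - 43525) = (-15977/3 - 28594)/(-12360 - 43525) = -101759/3/(-55885) = -101759/3*(-1/55885) = 101759/167655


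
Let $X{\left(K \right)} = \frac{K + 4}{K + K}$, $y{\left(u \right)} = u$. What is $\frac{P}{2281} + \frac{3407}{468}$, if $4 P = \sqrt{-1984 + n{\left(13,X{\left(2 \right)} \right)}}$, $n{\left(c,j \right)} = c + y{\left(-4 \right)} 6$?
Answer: $\frac{3407}{468} + \frac{i \sqrt{1995}}{9124} \approx 7.2799 + 0.0048954 i$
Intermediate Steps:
$X{\left(K \right)} = \frac{4 + K}{2 K}$
$n{\left(c,j \right)} = -24 + c$ ($n{\left(c,j \right)} = c - 24 = -24 + c$)
$P = \frac{i \sqrt{1995}}{4}$ ($P = \frac{\sqrt{-1984 + \left(-24 + 13\right)}}{4} = \frac{\sqrt{-1984 - 11}}{4} = \frac{\sqrt{-1995}}{4} = \frac{i \sqrt{1995}}{4} \approx 11.166 i$)
$\frac{P}{2281} + \frac{3407}{468} = \frac{\frac{1}{4} i \sqrt{1995}}{2281} + \frac{3407}{468} = \frac{i \sqrt{1995}}{4} \cdot \frac{1}{2281} + 3407 \cdot \frac{1}{468} = \frac{i \sqrt{1995}}{9124} + \frac{3407}{468} = \frac{3407}{468} + \frac{i \sqrt{1995}}{9124}$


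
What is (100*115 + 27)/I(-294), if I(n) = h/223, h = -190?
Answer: -2570521/190 ≈ -13529.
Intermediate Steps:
I(n) = -190/223
(100*115 + 27)/I(-294) = (100*115 + 27)/(-190/223) = (11500 + 27)*(-223/190) = 11527*(-223/190) = -2570521/190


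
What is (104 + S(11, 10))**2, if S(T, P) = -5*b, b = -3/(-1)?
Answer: 7921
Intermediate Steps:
b = 3 (b = -3*(-1) = 3)
S(T, P) = -15 (S(T, P) = -5*3 = -15)
(104 + S(11, 10))**2 = (104 - 15)**2 = 89**2 = 7921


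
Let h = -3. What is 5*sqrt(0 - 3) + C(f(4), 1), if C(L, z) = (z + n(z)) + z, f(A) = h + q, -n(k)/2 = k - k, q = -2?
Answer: 2 + 5*I*sqrt(3) ≈ 2.0 + 8.6602*I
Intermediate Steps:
n(k) = 0 (n(k) = -2*(k - k) = -2*0 = 0)
f(A) = -5 (f(A) = -3 - 2 = -5)
C(L, z) = 2*z (C(L, z) = (z + 0) + z = z + z = 2*z)
5*sqrt(0 - 3) + C(f(4), 1) = 5*sqrt(0 - 3) + 2*1 = 5*sqrt(-3) + 2 = 5*(I*sqrt(3)) + 2 = 5*I*sqrt(3) + 2 = 2 + 5*I*sqrt(3)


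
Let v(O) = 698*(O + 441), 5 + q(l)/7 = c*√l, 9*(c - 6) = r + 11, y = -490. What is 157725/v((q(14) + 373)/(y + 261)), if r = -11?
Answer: 727083197055/1414231635058 + 151699905*√14/707115817529 ≈ 0.51492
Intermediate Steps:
c = 6 (c = 6 + (-11 + 11)/9 = 6 + (⅑)*0 = 6 + 0 = 6)
q(l) = -35 + 42*√l (q(l) = -35 + 7*(6*√l) = -35 + 42*√l)
v(O) = 307818 + 698*O (v(O) = 698*(441 + O) = 307818 + 698*O)
157725/v((q(14) + 373)/(y + 261)) = 157725/(307818 + 698*(((-35 + 42*√14) + 373)/(-490 + 261))) = 157725/(307818 + 698*((338 + 42*√14)/(-229))) = 157725/(307818 + 698*((338 + 42*√14)*(-1/229))) = 157725/(307818 + 698*(-338/229 - 42*√14/229)) = 157725/(307818 + (-235924/229 - 29316*√14/229)) = 157725/(70254398/229 - 29316*√14/229)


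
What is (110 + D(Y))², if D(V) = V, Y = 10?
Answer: 14400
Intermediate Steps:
(110 + D(Y))² = (110 + 10)² = 120² = 14400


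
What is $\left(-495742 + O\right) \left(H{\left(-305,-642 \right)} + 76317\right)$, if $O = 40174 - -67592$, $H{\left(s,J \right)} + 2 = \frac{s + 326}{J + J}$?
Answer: $- \frac{3168096884122}{107} \approx -2.9608 \cdot 10^{10}$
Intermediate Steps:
$H{\left(s,J \right)} = -2 + \frac{326 + s}{2 J}$ ($H{\left(s,J \right)} = -2 + \frac{s + 326}{J + J} = -2 + \frac{326 + s}{2 J}$)
$O = 107766$ ($O = 40174 + 67592 = 107766$)
$\left(-495742 + O\right) \left(H{\left(-305,-642 \right)} + 76317\right) = \left(-495742 + 107766\right) \left(\frac{326 - 305 - -2568}{2 \left(-642\right)} + 76317\right) = - 387976 \left(\frac{1}{2} \left(- \frac{1}{642}\right) \left(326 - 305 + 2568\right) + 76317\right) = - 387976 \left(\frac{1}{2} \left(- \frac{1}{642}\right) 2589 + 76317\right) = - 387976 \left(- \frac{863}{428} + 76317\right) = \left(-387976\right) \frac{32662813}{428} = - \frac{3168096884122}{107}$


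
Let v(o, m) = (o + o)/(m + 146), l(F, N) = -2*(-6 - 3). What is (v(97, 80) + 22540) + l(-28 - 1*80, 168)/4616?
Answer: 5878747053/260804 ≈ 22541.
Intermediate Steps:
l(F, N) = 18 (l(F, N) = -2*(-9) = 18)
v(o, m) = 2*o/(146 + m) (v(o, m) = (2*o)/(146 + m) = 2*o/(146 + m))
(v(97, 80) + 22540) + l(-28 - 1*80, 168)/4616 = (2*97/(146 + 80) + 22540) + 18/4616 = (2*97/226 + 22540) + 18*(1/4616) = (2*97*(1/226) + 22540) + 9/2308 = (97/113 + 22540) + 9/2308 = 2547117/113 + 9/2308 = 5878747053/260804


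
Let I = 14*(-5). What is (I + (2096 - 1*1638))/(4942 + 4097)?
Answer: 388/9039 ≈ 0.042925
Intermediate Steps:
I = -70
(I + (2096 - 1*1638))/(4942 + 4097) = (-70 + (2096 - 1*1638))/(4942 + 4097) = (-70 + (2096 - 1638))/9039 = (-70 + 458)*(1/9039) = 388*(1/9039) = 388/9039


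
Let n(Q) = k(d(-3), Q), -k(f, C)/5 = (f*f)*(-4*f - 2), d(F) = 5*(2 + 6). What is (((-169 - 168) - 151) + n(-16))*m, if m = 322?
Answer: 417154864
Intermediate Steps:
d(F) = 40 (d(F) = 5*8 = 40)
k(f, C) = -5*f²*(-2 - 4*f) (k(f, C) = -5*f*f*(-4*f - 2) = -5*f²*(-2 - 4*f))
n(Q) = 1296000 (n(Q) = 40²*(10 + 20*40) = 1600*(10 + 800) = 1600*810 = 1296000)
(((-169 - 168) - 151) + n(-16))*m = (((-169 - 168) - 151) + 1296000)*322 = ((-337 - 151) + 1296000)*322 = (-488 + 1296000)*322 = 1295512*322 = 417154864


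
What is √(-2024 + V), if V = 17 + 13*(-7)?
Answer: I*√2098 ≈ 45.804*I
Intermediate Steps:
V = -74 (V = 17 - 91 = -74)
√(-2024 + V) = √(-2024 - 74) = √(-2098) = I*√2098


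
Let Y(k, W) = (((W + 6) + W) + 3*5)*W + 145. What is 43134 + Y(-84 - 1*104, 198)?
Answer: 125845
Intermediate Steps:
Y(k, W) = 145 + W*(21 + 2*W) (Y(k, W) = (((6 + W) + W) + 15)*W + 145 = ((6 + 2*W) + 15)*W + 145 = (21 + 2*W)*W + 145 = W*(21 + 2*W) + 145 = 145 + W*(21 + 2*W))
43134 + Y(-84 - 1*104, 198) = 43134 + (145 + 2*198**2 + 21*198) = 43134 + (145 + 2*39204 + 4158) = 43134 + (145 + 78408 + 4158) = 43134 + 82711 = 125845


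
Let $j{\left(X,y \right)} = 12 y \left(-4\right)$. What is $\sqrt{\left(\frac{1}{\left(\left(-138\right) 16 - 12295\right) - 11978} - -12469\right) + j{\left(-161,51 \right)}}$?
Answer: $\frac{10 \sqrt{70271596941}}{26481} \approx 100.1$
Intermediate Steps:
$j{\left(X,y \right)} = - 48 y$ ($j{\left(X,y \right)} = 12 \left(- 4 y\right) = - 48 y$)
$\sqrt{\left(\frac{1}{\left(\left(-138\right) 16 - 12295\right) - 11978} - -12469\right) + j{\left(-161,51 \right)}} = \sqrt{\left(\frac{1}{\left(\left(-138\right) 16 - 12295\right) - 11978} - -12469\right) - 2448} = \sqrt{\left(\frac{1}{\left(-2208 - 12295\right) - 11978} + 12469\right) - 2448} = \sqrt{\left(\frac{1}{-14503 - 11978} + 12469\right) - 2448} = \sqrt{\left(\frac{1}{-26481} + 12469\right) - 2448} = \sqrt{\left(- \frac{1}{26481} + 12469\right) - 2448} = \sqrt{\frac{330191588}{26481} - 2448} = \sqrt{\frac{265366100}{26481}} = \frac{10 \sqrt{70271596941}}{26481}$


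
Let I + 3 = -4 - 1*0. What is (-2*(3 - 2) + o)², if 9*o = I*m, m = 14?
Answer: 13456/81 ≈ 166.12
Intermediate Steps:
I = -7 (I = -3 + (-4 - 1*0) = -3 + (-4 + 0) = -3 - 4 = -7)
o = -98/9 (o = (-7*14)/9 = (⅑)*(-98) = -98/9 ≈ -10.889)
(-2*(3 - 2) + o)² = (-2*(3 - 2) - 98/9)² = (-2*1 - 98/9)² = (-2 - 98/9)² = (-116/9)² = 13456/81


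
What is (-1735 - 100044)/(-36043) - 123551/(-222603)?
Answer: 27109459430/8023279929 ≈ 3.3788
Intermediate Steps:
(-1735 - 100044)/(-36043) - 123551/(-222603) = -101779*(-1/36043) - 123551*(-1/222603) = 101779/36043 + 123551/222603 = 27109459430/8023279929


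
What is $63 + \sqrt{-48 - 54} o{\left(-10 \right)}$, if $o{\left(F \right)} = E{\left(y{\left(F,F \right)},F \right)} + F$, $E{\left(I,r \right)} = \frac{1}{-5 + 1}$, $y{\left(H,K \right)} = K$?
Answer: $63 - \frac{41 i \sqrt{102}}{4} \approx 63.0 - 103.52 i$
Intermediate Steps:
$E{\left(I,r \right)} = - \frac{1}{4}$ ($E{\left(I,r \right)} = \frac{1}{-4} = - \frac{1}{4}$)
$o{\left(F \right)} = - \frac{1}{4} + F$
$63 + \sqrt{-48 - 54} o{\left(-10 \right)} = 63 + \sqrt{-48 - 54} \left(- \frac{1}{4} - 10\right) = 63 + \sqrt{-102} \left(- \frac{41}{4}\right) = 63 + i \sqrt{102} \left(- \frac{41}{4}\right) = 63 - \frac{41 i \sqrt{102}}{4}$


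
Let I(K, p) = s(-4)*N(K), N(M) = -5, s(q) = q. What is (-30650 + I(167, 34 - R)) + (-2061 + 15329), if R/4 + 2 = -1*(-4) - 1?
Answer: -17362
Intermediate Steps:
R = 4 (R = -8 + 4*(-1*(-4) - 1) = -8 + 4*(4 - 1) = -8 + 4*3 = -8 + 12 = 4)
I(K, p) = 20 (I(K, p) = -4*(-5) = 20)
(-30650 + I(167, 34 - R)) + (-2061 + 15329) = (-30650 + 20) + (-2061 + 15329) = -30630 + 13268 = -17362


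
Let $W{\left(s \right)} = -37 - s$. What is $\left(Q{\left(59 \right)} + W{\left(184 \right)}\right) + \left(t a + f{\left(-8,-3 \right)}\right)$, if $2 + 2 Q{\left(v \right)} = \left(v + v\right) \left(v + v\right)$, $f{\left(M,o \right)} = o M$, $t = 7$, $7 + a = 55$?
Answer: $7100$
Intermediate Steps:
$a = 48$ ($a = -7 + 55 = 48$)
$f{\left(M,o \right)} = M o$
$Q{\left(v \right)} = -1 + 2 v^{2}$ ($Q{\left(v \right)} = -1 + \frac{\left(v + v\right) \left(v + v\right)}{2} = -1 + \frac{2 v 2 v}{2} = -1 + \frac{4 v^{2}}{2} = -1 + 2 v^{2}$)
$\left(Q{\left(59 \right)} + W{\left(184 \right)}\right) + \left(t a + f{\left(-8,-3 \right)}\right) = \left(\left(-1 + 2 \cdot 59^{2}\right) - 221\right) + \left(7 \cdot 48 - -24\right) = \left(\left(-1 + 2 \cdot 3481\right) - 221\right) + \left(336 + 24\right) = \left(\left(-1 + 6962\right) - 221\right) + 360 = \left(6961 - 221\right) + 360 = 6740 + 360 = 7100$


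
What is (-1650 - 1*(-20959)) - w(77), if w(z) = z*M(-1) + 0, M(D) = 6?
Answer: 18847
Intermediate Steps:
w(z) = 6*z (w(z) = z*6 + 0 = 6*z + 0 = 6*z)
(-1650 - 1*(-20959)) - w(77) = (-1650 - 1*(-20959)) - 6*77 = (-1650 + 20959) - 1*462 = 19309 - 462 = 18847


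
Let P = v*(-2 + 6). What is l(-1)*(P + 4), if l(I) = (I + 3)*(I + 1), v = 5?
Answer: 0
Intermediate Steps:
l(I) = (1 + I)*(3 + I) (l(I) = (3 + I)*(1 + I) = (1 + I)*(3 + I))
P = 20 (P = 5*(-2 + 6) = 5*4 = 20)
l(-1)*(P + 4) = (3 + (-1)**2 + 4*(-1))*(20 + 4) = (3 + 1 - 4)*24 = 0*24 = 0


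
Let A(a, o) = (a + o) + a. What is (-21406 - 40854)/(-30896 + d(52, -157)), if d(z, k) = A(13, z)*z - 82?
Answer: 31130/13461 ≈ 2.3126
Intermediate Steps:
A(a, o) = o + 2*a
d(z, k) = -82 + z*(26 + z) (d(z, k) = (z + 2*13)*z - 82 = (z + 26)*z - 82 = (26 + z)*z - 82 = z*(26 + z) - 82 = -82 + z*(26 + z))
(-21406 - 40854)/(-30896 + d(52, -157)) = (-21406 - 40854)/(-30896 + (-82 + 52*(26 + 52))) = -62260/(-30896 + (-82 + 52*78)) = -62260/(-30896 + (-82 + 4056)) = -62260/(-30896 + 3974) = -62260/(-26922) = -62260*(-1/26922) = 31130/13461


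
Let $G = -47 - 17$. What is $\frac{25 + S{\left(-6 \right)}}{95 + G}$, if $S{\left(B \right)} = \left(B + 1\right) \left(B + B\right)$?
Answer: $\frac{85}{31} \approx 2.7419$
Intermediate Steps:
$S{\left(B \right)} = 2 B \left(1 + B\right)$ ($S{\left(B \right)} = \left(1 + B\right) 2 B = 2 B \left(1 + B\right)$)
$G = -64$
$\frac{25 + S{\left(-6 \right)}}{95 + G} = \frac{25 + 2 \left(-6\right) \left(1 - 6\right)}{95 - 64} = \frac{25 + 2 \left(-6\right) \left(-5\right)}{31} = \left(25 + 60\right) \frac{1}{31} = 85 \cdot \frac{1}{31} = \frac{85}{31}$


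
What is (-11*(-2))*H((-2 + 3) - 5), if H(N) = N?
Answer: -88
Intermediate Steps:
(-11*(-2))*H((-2 + 3) - 5) = (-11*(-2))*((-2 + 3) - 5) = 22*(1 - 5) = 22*(-4) = -88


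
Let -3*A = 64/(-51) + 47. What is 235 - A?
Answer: 38288/153 ≈ 250.25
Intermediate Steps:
A = -2333/153 (A = -(64/(-51) + 47)/3 = -(64*(-1/51) + 47)/3 = -(-64/51 + 47)/3 = -1/3*2333/51 = -2333/153 ≈ -15.248)
235 - A = 235 - 1*(-2333/153) = 235 + 2333/153 = 38288/153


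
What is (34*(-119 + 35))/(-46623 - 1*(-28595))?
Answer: 714/4507 ≈ 0.15842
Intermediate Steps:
(34*(-119 + 35))/(-46623 - 1*(-28595)) = (34*(-84))/(-46623 + 28595) = -2856/(-18028) = -2856*(-1/18028) = 714/4507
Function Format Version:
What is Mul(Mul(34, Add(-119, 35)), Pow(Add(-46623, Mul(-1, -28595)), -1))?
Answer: Rational(714, 4507) ≈ 0.15842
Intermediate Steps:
Mul(Mul(34, Add(-119, 35)), Pow(Add(-46623, Mul(-1, -28595)), -1)) = Mul(Mul(34, -84), Pow(Add(-46623, 28595), -1)) = Mul(-2856, Pow(-18028, -1)) = Mul(-2856, Rational(-1, 18028)) = Rational(714, 4507)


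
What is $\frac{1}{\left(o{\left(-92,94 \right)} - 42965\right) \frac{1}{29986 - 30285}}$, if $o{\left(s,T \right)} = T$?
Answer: $\frac{299}{42871} \approx 0.0069744$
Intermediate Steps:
$\frac{1}{\left(o{\left(-92,94 \right)} - 42965\right) \frac{1}{29986 - 30285}} = \frac{1}{\left(94 - 42965\right) \frac{1}{29986 - 30285}} = \frac{1}{\left(-42871\right) \frac{1}{-299}} = \frac{1}{\left(-42871\right) \left(- \frac{1}{299}\right)} = \frac{1}{\frac{42871}{299}} = \frac{299}{42871}$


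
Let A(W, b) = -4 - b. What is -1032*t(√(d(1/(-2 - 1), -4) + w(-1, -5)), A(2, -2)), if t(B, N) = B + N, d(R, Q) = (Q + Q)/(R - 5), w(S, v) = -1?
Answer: 2064 - 516*√2 ≈ 1334.3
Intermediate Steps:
d(R, Q) = 2*Q/(-5 + R) (d(R, Q) = (2*Q)/(-5 + R) = 2*Q/(-5 + R))
-1032*t(√(d(1/(-2 - 1), -4) + w(-1, -5)), A(2, -2)) = -1032*(√(2*(-4)/(-5 + 1/(-2 - 1)) - 1) + (-4 - 1*(-2))) = -1032*(√(2*(-4)/(-5 + 1/(-3)) - 1) + (-4 + 2)) = -1032*(√(2*(-4)/(-5 - ⅓) - 1) - 2) = -1032*(√(2*(-4)/(-16/3) - 1) - 2) = -1032*(√(2*(-4)*(-3/16) - 1) - 2) = -1032*(√(3/2 - 1) - 2) = -1032*(√(½) - 2) = -1032*(√2/2 - 2) = -1032*(-2 + √2/2) = 2064 - 516*√2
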